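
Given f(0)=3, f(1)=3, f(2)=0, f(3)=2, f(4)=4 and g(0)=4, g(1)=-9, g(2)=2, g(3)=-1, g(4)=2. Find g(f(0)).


f(0) = 3
g(3) = -1

-1


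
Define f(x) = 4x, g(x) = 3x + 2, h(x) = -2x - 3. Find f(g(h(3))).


-100


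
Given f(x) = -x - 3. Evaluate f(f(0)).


f(0) = -3
f(-3) = 0

0


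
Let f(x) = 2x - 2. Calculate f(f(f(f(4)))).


f(4) = 6
f(6) = 10
f(10) = 18
f(18) = 34

34


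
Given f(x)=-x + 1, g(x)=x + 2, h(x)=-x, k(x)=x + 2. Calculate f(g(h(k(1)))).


k(1) = 3
h(3) = -3
g(-3) = -1
f(-1) = 2

2


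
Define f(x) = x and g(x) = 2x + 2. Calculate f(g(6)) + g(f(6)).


f(g(6)) = 14
g(f(6)) = 14
Sum = 28

28


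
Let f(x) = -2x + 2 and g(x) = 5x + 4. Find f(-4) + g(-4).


f(-4) = 10
g(-4) = -16
Sum = -6

-6


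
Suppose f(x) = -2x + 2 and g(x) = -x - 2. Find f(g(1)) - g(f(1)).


f(g(1)) = 8
g(f(1)) = -2
Difference = 10

10


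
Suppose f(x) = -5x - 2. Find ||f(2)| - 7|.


f(2) = -12
|-12| = 12
|12 - 7| = 5

5


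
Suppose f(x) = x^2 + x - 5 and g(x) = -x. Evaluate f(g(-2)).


g(-2) = 2
f(2) = 1*(2)^2 + 1*(2) - 5 = 1

1


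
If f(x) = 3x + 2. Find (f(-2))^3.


f(-2) = -4
(-4)^3 = -64

-64


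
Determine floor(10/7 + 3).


10/7 = 1.4286
1.4286 + 3 = 4.4286
floor(4.4286) = 4

4


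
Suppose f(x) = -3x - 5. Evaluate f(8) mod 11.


f(8) = -29
-29 mod 11 = 4

4


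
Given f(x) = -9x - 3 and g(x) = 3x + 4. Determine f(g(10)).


g(10) = 34
f(34) = -309

-309


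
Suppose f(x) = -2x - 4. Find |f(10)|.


f(10) = -24
|-24| = 24

24


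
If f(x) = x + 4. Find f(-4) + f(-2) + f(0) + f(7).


f(-4) = 0
f(-2) = 2
f(0) = 4
f(7) = 11
Sum = 17

17


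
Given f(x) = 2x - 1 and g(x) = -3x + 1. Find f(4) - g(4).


f(4) = 7
g(4) = -11
Difference = 18

18


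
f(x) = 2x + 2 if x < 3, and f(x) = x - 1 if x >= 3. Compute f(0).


0 satisfies x < 3
f(0) = 2

2


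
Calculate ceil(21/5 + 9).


21/5 = 4.2
4.2 + 9 = 13.2
ceil(13.2) = 14

14


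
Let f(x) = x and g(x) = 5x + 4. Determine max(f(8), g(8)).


44


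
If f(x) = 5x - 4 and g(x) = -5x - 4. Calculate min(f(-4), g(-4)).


-24


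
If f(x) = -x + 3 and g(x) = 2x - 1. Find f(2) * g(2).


f(2) = 1
g(2) = 3
Product = 3

3


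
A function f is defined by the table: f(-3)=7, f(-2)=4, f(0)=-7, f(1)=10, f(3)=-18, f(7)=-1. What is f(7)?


-1


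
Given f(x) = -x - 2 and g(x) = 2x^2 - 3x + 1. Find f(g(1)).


g(1) = 0
f(0) = -2

-2


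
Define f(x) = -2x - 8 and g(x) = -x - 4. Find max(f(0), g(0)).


-4


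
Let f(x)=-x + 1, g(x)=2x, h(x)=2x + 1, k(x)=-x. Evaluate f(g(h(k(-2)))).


k(-2) = 2
h(2) = 5
g(5) = 10
f(10) = -9

-9


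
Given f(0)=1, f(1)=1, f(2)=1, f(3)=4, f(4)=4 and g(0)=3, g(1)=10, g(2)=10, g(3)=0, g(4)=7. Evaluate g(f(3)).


f(3) = 4
g(4) = 7

7


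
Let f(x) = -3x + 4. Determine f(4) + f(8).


f(4) = -8
f(8) = -20
Sum = -28

-28


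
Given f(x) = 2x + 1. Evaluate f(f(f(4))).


39


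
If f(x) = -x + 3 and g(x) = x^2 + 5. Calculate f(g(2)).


g(2) = 9
f(9) = -6

-6


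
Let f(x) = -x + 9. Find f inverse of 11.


Solve -x + 9 = 11
x = (11 - 9) / (-1) = -2

-2


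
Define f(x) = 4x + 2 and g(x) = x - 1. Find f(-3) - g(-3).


f(-3) = -10
g(-3) = -4
Difference = -6

-6


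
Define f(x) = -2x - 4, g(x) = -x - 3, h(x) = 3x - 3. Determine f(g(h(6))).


h(6) = 15
g(15) = -18
f(-18) = 32

32


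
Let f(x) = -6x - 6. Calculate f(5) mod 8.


f(5) = -36
-36 mod 8 = 4

4


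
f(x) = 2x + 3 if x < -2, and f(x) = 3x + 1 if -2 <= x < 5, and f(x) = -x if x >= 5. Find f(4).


4 satisfies -2 <= x < 5
f(4) = 13

13


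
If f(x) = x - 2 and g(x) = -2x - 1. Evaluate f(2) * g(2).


f(2) = 0
g(2) = -5
Product = 0

0


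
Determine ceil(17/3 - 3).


17/3 = 5.6667
5.6667 - 3 = 2.6667
ceil(2.6667) = 3

3


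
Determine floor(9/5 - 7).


9/5 = 1.8
1.8 - 7 = -5.2
floor(-5.2) = -6

-6


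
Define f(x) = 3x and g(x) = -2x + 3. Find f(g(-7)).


g(-7) = 17
f(17) = 51

51


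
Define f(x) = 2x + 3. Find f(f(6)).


f(6) = 15
f(15) = 33

33


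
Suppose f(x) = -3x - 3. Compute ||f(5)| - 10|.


8


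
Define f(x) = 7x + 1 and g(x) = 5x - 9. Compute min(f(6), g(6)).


f(6) = 43
g(6) = 21
min = 21

21


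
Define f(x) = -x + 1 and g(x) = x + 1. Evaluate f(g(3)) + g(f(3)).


f(g(3)) = -3
g(f(3)) = -1
Sum = -4

-4


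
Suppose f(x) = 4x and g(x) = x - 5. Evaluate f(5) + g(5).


f(5) = 20
g(5) = 0
Sum = 20

20


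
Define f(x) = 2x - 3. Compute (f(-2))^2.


f(-2) = -7
(-7)^2 = 49

49


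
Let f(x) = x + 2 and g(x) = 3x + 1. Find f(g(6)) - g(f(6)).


f(g(6)) = 21
g(f(6)) = 25
Difference = -4

-4


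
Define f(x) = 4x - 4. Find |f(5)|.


f(5) = 16
|16| = 16

16


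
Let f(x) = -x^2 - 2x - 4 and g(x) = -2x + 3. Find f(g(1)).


g(1) = 1
f(1) = (-1)*(1)^2 - 2*(1) - 4 = -7

-7


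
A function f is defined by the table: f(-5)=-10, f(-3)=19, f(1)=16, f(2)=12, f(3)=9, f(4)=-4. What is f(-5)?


Reading from the table at x = -5

-10


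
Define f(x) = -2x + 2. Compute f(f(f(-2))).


f(-2) = 6
f(6) = -10
f(-10) = 22

22


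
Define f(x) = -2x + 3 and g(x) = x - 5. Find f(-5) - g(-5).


23


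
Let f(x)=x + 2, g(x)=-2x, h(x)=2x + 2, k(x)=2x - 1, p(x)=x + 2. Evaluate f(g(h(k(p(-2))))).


p(-2) = 0
k(0) = -1
h(-1) = 0
g(0) = 0
f(0) = 2

2


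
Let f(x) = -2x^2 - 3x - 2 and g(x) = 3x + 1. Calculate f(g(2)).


g(2) = 7
f(7) = (-2)*(7)^2 - 3*(7) - 2 = -121

-121


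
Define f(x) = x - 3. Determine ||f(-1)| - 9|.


f(-1) = -4
|-4| = 4
|4 - 9| = 5

5


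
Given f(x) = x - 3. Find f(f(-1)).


f(-1) = -4
f(-4) = -7

-7


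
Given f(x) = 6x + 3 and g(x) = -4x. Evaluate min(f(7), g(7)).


f(7) = 45
g(7) = -28
min = -28

-28


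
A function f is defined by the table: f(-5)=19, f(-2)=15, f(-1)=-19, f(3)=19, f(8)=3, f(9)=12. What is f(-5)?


19


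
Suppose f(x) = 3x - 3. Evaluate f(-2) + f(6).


6


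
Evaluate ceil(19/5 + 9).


19/5 = 3.8
3.8 + 9 = 12.8
ceil(12.8) = 13

13


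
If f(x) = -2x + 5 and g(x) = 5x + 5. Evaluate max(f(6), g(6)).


f(6) = -7
g(6) = 35
max = 35

35


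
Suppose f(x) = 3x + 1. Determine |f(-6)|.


f(-6) = -17
|-17| = 17

17


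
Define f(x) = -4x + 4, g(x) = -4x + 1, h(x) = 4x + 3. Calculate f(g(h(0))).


h(0) = 3
g(3) = -11
f(-11) = 48

48


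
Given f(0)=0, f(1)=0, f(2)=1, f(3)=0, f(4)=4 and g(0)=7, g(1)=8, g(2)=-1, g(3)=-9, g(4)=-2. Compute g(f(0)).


7


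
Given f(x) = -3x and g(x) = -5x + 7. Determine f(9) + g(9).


f(9) = -27
g(9) = -38
Sum = -65

-65


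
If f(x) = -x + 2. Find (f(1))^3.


f(1) = 1
(1)^3 = 1

1


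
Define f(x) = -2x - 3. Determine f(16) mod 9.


f(16) = -35
-35 mod 9 = 1

1


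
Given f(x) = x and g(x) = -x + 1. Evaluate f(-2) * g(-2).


-6


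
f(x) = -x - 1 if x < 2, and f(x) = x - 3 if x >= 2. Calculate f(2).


2 satisfies x >= 2
f(2) = -1

-1


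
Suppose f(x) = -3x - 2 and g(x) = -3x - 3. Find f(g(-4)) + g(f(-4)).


-62


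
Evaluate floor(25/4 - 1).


5


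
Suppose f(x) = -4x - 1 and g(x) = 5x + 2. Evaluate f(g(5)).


-109


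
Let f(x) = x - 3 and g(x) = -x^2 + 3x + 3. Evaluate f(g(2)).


2


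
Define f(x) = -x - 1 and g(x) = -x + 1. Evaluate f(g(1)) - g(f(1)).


f(g(1)) = -1
g(f(1)) = 3
Difference = -4

-4


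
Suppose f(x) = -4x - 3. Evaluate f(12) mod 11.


f(12) = -51
-51 mod 11 = 4

4


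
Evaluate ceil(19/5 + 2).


6


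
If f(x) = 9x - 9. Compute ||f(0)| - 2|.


f(0) = -9
|-9| = 9
|9 - 2| = 7

7


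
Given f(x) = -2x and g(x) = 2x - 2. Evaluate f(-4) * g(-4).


f(-4) = 8
g(-4) = -10
Product = -80

-80


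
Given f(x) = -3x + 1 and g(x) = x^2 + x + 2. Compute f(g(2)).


-23


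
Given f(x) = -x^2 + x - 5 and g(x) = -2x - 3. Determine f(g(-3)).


-11


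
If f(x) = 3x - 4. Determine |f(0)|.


4


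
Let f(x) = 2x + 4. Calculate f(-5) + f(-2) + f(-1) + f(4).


f(-5) = -6
f(-2) = 0
f(-1) = 2
f(4) = 12
Sum = 8

8


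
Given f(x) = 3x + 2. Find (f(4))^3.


f(4) = 14
(14)^3 = 2744

2744


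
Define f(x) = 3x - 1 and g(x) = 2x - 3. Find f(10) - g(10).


f(10) = 29
g(10) = 17
Difference = 12

12


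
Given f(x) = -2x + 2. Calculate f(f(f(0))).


f(0) = 2
f(2) = -2
f(-2) = 6

6


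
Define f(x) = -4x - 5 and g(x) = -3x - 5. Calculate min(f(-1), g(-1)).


f(-1) = -1
g(-1) = -2
min = -2

-2


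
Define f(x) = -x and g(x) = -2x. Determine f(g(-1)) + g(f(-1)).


-4


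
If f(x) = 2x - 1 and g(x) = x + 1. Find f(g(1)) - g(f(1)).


f(g(1)) = 3
g(f(1)) = 2
Difference = 1

1


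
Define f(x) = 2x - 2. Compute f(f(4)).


f(4) = 6
f(6) = 10

10


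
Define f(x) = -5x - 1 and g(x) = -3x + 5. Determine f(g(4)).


34


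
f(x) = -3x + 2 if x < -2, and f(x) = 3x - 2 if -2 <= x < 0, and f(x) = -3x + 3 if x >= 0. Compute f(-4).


-4 satisfies x < -2
f(-4) = 14

14


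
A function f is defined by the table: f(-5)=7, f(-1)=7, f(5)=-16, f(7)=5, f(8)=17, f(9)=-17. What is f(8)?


Reading from the table at x = 8

17


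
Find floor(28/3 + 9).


28/3 = 9.3333
9.3333 + 9 = 18.3333
floor(18.3333) = 18

18


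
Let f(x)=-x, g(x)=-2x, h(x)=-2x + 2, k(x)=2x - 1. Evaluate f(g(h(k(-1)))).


16


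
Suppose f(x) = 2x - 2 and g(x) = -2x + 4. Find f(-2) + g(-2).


f(-2) = -6
g(-2) = 8
Sum = 2

2


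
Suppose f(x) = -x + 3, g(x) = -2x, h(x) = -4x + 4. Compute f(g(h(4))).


h(4) = -12
g(-12) = 24
f(24) = -21

-21


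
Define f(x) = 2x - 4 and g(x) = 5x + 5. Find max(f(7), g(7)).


f(7) = 10
g(7) = 40
max = 40

40


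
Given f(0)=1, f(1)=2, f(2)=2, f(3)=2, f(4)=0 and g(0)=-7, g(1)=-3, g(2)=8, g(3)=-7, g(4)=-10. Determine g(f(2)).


f(2) = 2
g(2) = 8

8


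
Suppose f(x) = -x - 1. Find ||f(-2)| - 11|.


f(-2) = 1
|1| = 1
|1 - 11| = 10

10


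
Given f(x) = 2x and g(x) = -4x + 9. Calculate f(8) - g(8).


f(8) = 16
g(8) = -23
Difference = 39

39


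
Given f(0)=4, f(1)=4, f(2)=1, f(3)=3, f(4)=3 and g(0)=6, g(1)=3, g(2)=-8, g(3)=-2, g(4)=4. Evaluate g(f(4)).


f(4) = 3
g(3) = -2

-2


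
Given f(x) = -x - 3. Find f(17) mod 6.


f(17) = -20
-20 mod 6 = 4

4


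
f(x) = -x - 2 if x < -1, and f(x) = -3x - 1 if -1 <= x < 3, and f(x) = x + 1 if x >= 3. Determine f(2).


-7


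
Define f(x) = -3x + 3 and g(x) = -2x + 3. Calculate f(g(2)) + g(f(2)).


f(g(2)) = 6
g(f(2)) = 9
Sum = 15

15


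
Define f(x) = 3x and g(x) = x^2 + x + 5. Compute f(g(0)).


g(0) = 5
f(5) = 15

15


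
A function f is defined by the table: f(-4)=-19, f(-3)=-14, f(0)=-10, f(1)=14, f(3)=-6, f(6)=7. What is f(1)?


14


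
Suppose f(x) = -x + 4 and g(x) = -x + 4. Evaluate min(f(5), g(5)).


-1


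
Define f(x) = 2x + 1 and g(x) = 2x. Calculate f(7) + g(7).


f(7) = 15
g(7) = 14
Sum = 29

29


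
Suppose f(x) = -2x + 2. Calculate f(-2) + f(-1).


10


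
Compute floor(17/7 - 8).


17/7 = 2.4286
2.4286 - 8 = -5.5714
floor(-5.5714) = -6

-6


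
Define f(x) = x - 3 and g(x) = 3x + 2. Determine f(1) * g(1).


f(1) = -2
g(1) = 5
Product = -10

-10


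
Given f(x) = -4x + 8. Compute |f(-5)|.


f(-5) = 28
|28| = 28

28


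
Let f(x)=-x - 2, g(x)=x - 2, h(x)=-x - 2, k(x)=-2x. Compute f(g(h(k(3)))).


k(3) = -6
h(-6) = 4
g(4) = 2
f(2) = -4

-4


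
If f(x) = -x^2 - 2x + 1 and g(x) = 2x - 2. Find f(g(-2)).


-23


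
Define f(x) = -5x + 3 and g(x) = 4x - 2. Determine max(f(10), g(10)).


38


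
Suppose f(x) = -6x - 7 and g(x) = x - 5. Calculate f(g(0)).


23


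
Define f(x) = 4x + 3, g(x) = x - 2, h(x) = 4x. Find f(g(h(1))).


h(1) = 4
g(4) = 2
f(2) = 11

11


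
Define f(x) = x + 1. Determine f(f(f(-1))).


2


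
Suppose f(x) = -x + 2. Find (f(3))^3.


f(3) = -1
(-1)^3 = -1

-1


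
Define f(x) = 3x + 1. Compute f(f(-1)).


-5


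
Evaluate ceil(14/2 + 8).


14/2 = 7
7 + 8 = 15
ceil(15) = 15

15


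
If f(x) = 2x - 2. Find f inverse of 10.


Solve 2x - 2 = 10
x = (10 + 2) / 2 = 6

6


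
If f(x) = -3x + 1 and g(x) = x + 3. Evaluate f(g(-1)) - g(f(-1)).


f(g(-1)) = -5
g(f(-1)) = 7
Difference = -12

-12


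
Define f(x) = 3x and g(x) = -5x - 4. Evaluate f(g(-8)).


g(-8) = 36
f(36) = 108

108


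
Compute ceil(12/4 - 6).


12/4 = 3
3 - 6 = -3
ceil(-3) = -3

-3


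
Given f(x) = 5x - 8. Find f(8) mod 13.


f(8) = 32
32 mod 13 = 6

6


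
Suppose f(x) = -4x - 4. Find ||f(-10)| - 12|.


f(-10) = 36
|36| = 36
|36 - 12| = 24

24


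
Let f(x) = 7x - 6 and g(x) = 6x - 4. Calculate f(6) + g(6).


f(6) = 36
g(6) = 32
Sum = 68

68


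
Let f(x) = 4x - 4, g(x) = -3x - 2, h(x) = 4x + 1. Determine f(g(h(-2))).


72


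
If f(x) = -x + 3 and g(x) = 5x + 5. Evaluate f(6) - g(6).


f(6) = -3
g(6) = 35
Difference = -38

-38


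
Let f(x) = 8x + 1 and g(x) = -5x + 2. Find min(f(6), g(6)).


f(6) = 49
g(6) = -28
min = -28

-28


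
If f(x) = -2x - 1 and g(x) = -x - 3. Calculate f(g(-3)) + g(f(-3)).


f(g(-3)) = -1
g(f(-3)) = -8
Sum = -9

-9


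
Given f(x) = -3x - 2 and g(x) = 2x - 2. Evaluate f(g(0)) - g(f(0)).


f(g(0)) = 4
g(f(0)) = -6
Difference = 10

10


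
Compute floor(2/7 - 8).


2/7 = 0.2857
0.2857 - 8 = -7.7143
floor(-7.7143) = -8

-8


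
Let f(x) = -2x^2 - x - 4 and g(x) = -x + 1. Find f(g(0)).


g(0) = 1
f(1) = (-2)*(1)^2 - 1*(1) - 4 = -7

-7


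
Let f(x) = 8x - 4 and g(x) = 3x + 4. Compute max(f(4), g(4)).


f(4) = 28
g(4) = 16
max = 28

28


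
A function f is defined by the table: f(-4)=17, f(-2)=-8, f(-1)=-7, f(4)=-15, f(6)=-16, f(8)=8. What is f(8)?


Reading from the table at x = 8

8


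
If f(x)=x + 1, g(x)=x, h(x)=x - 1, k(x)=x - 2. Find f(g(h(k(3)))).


k(3) = 1
h(1) = 0
g(0) = 0
f(0) = 1

1


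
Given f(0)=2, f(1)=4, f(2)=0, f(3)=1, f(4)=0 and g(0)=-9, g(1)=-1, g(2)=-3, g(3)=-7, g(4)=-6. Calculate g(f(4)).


f(4) = 0
g(0) = -9

-9


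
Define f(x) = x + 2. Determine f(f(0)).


f(0) = 2
f(2) = 4

4


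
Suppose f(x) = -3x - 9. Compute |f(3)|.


f(3) = -18
|-18| = 18

18


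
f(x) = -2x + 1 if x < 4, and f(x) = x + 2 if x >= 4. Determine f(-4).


-4 satisfies x < 4
f(-4) = 9

9


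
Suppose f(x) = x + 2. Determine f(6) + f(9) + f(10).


31


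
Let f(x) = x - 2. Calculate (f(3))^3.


f(3) = 1
(1)^3 = 1

1


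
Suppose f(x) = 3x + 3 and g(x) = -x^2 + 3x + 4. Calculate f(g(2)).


g(2) = 6
f(6) = 21

21


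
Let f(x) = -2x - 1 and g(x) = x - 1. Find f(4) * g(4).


f(4) = -9
g(4) = 3
Product = -27

-27


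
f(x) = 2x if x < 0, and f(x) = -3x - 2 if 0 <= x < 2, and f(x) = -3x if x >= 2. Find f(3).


3 satisfies x >= 2
f(3) = -9

-9


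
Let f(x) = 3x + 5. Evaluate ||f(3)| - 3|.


f(3) = 14
|14| = 14
|14 - 3| = 11

11


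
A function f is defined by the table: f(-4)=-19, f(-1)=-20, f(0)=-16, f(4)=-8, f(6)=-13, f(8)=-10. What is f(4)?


Reading from the table at x = 4

-8


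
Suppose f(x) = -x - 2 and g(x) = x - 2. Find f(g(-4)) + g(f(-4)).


f(g(-4)) = 4
g(f(-4)) = 0
Sum = 4

4


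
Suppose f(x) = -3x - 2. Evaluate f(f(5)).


f(5) = -17
f(-17) = 49

49


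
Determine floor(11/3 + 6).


11/3 = 3.6667
3.6667 + 6 = 9.6667
floor(9.6667) = 9

9


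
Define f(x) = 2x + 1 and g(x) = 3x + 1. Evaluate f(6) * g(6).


247


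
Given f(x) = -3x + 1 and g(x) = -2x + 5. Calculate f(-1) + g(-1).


f(-1) = 4
g(-1) = 7
Sum = 11

11


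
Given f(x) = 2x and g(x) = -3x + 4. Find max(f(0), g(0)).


f(0) = 0
g(0) = 4
max = 4

4


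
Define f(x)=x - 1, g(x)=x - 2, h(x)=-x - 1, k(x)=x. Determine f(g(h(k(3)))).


-7


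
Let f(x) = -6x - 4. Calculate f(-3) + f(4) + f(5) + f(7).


f(-3) = 14
f(4) = -28
f(5) = -34
f(7) = -46
Sum = -94

-94


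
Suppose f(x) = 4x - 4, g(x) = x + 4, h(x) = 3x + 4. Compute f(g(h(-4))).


h(-4) = -8
g(-8) = -4
f(-4) = -20

-20


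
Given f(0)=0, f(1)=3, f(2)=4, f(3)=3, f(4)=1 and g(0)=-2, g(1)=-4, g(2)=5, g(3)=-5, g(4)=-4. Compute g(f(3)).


-5


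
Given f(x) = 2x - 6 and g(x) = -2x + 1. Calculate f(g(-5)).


g(-5) = 11
f(11) = 16

16


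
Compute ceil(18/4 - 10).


18/4 = 4.5
4.5 - 10 = -5.5
ceil(-5.5) = -5

-5


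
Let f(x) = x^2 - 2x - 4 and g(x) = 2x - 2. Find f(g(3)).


g(3) = 4
f(4) = 1*(4)^2 - 2*(4) - 4 = 4

4


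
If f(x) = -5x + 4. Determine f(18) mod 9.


f(18) = -86
-86 mod 9 = 4

4


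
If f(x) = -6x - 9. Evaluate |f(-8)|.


39


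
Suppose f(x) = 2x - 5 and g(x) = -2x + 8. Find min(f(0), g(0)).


f(0) = -5
g(0) = 8
min = -5

-5


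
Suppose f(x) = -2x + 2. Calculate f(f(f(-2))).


f(-2) = 6
f(6) = -10
f(-10) = 22

22


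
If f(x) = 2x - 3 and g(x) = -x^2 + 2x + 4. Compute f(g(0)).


g(0) = 4
f(4) = 5

5


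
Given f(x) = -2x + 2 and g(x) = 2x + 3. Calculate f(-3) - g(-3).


f(-3) = 8
g(-3) = -3
Difference = 11

11


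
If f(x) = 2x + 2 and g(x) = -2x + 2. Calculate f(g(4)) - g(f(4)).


f(g(4)) = -10
g(f(4)) = -18
Difference = 8

8


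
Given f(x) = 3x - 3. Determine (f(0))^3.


f(0) = -3
(-3)^3 = -27

-27


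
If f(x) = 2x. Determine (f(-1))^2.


f(-1) = -2
(-2)^2 = 4

4


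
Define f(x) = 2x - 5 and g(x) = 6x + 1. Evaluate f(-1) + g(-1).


-12


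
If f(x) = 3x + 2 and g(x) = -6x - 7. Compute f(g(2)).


g(2) = -19
f(-19) = -55

-55


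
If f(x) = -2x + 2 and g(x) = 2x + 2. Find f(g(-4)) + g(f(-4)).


f(g(-4)) = 14
g(f(-4)) = 22
Sum = 36

36


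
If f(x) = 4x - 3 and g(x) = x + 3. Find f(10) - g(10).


24


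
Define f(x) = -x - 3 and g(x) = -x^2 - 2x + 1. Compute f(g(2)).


g(2) = -7
f(-7) = 4

4


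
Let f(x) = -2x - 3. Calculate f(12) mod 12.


f(12) = -27
-27 mod 12 = 9

9


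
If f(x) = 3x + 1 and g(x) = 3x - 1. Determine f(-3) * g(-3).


80


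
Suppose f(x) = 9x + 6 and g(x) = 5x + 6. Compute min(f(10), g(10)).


f(10) = 96
g(10) = 56
min = 56

56


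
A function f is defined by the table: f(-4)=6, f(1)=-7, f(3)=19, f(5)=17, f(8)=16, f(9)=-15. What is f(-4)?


Reading from the table at x = -4

6


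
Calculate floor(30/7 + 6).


30/7 = 4.2857
4.2857 + 6 = 10.2857
floor(10.2857) = 10

10


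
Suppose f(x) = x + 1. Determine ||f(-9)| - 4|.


f(-9) = -8
|-8| = 8
|8 - 4| = 4

4


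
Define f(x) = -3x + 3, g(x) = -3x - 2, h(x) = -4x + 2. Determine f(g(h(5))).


h(5) = -18
g(-18) = 52
f(52) = -153

-153


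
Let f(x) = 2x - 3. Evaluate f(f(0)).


f(0) = -3
f(-3) = -9

-9


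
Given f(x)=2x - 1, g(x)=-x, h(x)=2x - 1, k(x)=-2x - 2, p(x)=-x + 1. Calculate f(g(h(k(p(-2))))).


p(-2) = 3
k(3) = -8
h(-8) = -17
g(-17) = 17
f(17) = 33

33


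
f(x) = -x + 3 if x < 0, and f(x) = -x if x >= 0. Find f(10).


10 satisfies x >= 0
f(10) = -10

-10


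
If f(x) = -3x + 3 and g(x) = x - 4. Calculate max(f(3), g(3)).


f(3) = -6
g(3) = -1
max = -1

-1


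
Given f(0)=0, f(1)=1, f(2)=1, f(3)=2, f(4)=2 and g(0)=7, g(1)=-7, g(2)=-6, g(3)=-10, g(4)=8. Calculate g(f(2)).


f(2) = 1
g(1) = -7

-7


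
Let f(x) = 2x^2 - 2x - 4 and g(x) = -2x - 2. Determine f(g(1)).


36


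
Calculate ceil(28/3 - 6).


28/3 = 9.3333
9.3333 - 6 = 3.3333
ceil(3.3333) = 4

4


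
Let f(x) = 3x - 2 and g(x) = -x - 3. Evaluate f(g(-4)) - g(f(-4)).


-10


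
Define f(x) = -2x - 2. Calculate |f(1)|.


f(1) = -4
|-4| = 4

4


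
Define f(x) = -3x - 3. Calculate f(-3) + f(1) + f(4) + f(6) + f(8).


f(-3) = 6
f(1) = -6
f(4) = -15
f(6) = -21
f(8) = -27
Sum = -63

-63


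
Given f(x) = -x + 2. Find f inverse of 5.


Solve -x + 2 = 5
x = (5 - 2) / (-1) = -3

-3


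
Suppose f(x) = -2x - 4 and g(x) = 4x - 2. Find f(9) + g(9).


12


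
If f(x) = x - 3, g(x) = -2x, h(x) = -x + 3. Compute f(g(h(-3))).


h(-3) = 6
g(6) = -12
f(-12) = -15

-15


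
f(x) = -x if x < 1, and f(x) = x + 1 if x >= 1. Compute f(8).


8 satisfies x >= 1
f(8) = 9

9


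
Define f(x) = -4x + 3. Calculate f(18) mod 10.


f(18) = -69
-69 mod 10 = 1

1


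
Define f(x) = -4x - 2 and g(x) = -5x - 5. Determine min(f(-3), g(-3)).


f(-3) = 10
g(-3) = 10
min = 10

10


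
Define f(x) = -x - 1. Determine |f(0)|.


f(0) = -1
|-1| = 1

1


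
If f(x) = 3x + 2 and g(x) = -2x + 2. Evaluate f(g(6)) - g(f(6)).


f(g(6)) = -28
g(f(6)) = -38
Difference = 10

10


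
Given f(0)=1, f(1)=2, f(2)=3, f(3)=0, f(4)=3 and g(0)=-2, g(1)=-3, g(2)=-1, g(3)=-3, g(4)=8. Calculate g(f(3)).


f(3) = 0
g(0) = -2

-2


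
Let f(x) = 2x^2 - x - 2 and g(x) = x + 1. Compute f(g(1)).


g(1) = 2
f(2) = 2*(2)^2 - 1*(2) - 2 = 4

4


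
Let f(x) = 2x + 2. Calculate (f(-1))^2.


f(-1) = 0
(0)^2 = 0

0


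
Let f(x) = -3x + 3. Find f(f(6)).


f(6) = -15
f(-15) = 48

48


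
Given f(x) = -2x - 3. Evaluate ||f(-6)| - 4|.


5


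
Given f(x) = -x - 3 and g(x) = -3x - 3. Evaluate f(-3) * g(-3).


f(-3) = 0
g(-3) = 6
Product = 0

0


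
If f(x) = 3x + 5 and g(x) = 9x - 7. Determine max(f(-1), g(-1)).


f(-1) = 2
g(-1) = -16
max = 2

2


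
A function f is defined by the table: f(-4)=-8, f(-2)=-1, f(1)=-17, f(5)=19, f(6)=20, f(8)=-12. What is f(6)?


Reading from the table at x = 6

20


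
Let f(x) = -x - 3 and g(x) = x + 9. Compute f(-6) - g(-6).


f(-6) = 3
g(-6) = 3
Difference = 0

0


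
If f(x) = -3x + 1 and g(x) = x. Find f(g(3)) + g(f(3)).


f(g(3)) = -8
g(f(3)) = -8
Sum = -16

-16


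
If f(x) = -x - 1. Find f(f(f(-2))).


1


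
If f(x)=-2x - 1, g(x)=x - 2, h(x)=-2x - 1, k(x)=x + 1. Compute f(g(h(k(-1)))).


5


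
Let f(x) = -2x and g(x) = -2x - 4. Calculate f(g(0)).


g(0) = -4
f(-4) = 8

8


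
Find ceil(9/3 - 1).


9/3 = 3
3 - 1 = 2
ceil(2) = 2

2


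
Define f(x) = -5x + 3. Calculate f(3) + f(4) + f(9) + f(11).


f(3) = -12
f(4) = -17
f(9) = -42
f(11) = -52
Sum = -123

-123


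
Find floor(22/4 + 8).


22/4 = 5.5
5.5 + 8 = 13.5
floor(13.5) = 13

13


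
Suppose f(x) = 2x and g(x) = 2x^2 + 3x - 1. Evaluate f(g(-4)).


g(-4) = 19
f(19) = 38

38


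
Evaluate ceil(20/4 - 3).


2


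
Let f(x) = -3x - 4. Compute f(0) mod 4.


f(0) = -4
-4 mod 4 = 0

0


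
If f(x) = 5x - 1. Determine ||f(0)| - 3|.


f(0) = -1
|-1| = 1
|1 - 3| = 2

2


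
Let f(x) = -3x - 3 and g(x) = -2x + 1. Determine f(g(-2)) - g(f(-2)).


-13


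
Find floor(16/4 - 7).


-3


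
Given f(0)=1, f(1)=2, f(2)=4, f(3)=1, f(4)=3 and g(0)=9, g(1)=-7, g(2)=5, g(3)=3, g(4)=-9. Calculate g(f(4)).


f(4) = 3
g(3) = 3

3


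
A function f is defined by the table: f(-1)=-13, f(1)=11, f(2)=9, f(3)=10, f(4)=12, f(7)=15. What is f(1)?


Reading from the table at x = 1

11


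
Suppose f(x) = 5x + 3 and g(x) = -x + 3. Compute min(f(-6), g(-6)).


-27


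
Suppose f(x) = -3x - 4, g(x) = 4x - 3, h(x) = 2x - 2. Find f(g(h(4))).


h(4) = 6
g(6) = 21
f(21) = -67

-67


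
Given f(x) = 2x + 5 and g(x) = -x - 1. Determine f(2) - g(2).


f(2) = 9
g(2) = -3
Difference = 12

12


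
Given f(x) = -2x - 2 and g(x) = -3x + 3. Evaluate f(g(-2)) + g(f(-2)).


f(g(-2)) = -20
g(f(-2)) = -3
Sum = -23

-23


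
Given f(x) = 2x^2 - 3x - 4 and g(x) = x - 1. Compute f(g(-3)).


40


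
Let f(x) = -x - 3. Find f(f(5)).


f(5) = -8
f(-8) = 5

5


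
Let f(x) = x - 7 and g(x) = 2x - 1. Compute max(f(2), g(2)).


f(2) = -5
g(2) = 3
max = 3

3


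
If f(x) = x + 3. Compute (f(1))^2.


f(1) = 4
(4)^2 = 16

16


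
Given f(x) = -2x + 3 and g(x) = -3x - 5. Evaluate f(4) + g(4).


f(4) = -5
g(4) = -17
Sum = -22

-22


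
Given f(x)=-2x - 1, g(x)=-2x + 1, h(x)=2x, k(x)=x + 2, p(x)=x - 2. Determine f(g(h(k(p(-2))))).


p(-2) = -4
k(-4) = -2
h(-2) = -4
g(-4) = 9
f(9) = -19

-19


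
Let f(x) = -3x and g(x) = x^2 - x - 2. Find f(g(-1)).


g(-1) = 0
f(0) = 0

0


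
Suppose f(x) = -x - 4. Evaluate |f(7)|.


f(7) = -11
|-11| = 11

11


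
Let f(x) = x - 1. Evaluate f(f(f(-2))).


f(-2) = -3
f(-3) = -4
f(-4) = -5

-5


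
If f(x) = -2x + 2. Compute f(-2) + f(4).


f(-2) = 6
f(4) = -6
Sum = 0

0


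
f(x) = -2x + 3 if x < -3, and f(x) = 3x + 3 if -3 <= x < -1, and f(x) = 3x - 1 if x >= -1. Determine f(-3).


-3 satisfies -3 <= x < -1
f(-3) = -6

-6


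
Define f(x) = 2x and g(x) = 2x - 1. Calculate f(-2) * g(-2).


20


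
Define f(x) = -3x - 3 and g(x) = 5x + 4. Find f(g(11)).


g(11) = 59
f(59) = -180

-180


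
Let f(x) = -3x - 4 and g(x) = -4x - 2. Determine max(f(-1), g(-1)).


2


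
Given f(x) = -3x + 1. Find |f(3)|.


f(3) = -8
|-8| = 8

8


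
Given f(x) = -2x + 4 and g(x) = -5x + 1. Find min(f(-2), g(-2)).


f(-2) = 8
g(-2) = 11
min = 8

8


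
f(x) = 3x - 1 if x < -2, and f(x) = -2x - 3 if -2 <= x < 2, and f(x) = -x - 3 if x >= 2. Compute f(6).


-9


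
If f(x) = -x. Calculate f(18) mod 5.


f(18) = -18
-18 mod 5 = 2

2


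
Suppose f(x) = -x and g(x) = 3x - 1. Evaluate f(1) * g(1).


f(1) = -1
g(1) = 2
Product = -2

-2


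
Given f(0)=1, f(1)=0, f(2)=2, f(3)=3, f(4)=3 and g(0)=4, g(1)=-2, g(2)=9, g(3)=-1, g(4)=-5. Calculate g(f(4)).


f(4) = 3
g(3) = -1

-1


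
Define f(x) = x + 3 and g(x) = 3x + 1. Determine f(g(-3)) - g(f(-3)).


f(g(-3)) = -5
g(f(-3)) = 1
Difference = -6

-6


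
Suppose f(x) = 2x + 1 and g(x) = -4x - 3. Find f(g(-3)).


g(-3) = 9
f(9) = 19

19


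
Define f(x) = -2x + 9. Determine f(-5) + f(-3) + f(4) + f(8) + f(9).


19


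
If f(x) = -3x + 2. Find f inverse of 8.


Solve -3x + 2 = 8
x = (8 - 2) / (-3) = -2

-2


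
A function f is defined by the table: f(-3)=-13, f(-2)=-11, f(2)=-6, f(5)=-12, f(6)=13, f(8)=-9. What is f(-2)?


Reading from the table at x = -2

-11


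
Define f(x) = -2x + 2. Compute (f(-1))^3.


f(-1) = 4
(4)^3 = 64

64


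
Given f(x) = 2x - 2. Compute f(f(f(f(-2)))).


f(-2) = -6
f(-6) = -14
f(-14) = -30
f(-30) = -62

-62


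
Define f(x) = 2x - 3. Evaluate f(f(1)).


f(1) = -1
f(-1) = -5

-5


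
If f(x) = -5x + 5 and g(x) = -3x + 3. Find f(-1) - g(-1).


4


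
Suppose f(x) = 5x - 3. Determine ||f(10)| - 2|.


f(10) = 47
|47| = 47
|47 - 2| = 45

45


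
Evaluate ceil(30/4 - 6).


30/4 = 7.5
7.5 - 6 = 1.5
ceil(1.5) = 2

2


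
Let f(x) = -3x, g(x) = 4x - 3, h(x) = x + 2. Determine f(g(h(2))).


h(2) = 4
g(4) = 13
f(13) = -39

-39


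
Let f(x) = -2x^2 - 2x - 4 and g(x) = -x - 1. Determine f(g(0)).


g(0) = -1
f(-1) = (-2)*(-1)^2 - 2*(-1) - 4 = -4

-4


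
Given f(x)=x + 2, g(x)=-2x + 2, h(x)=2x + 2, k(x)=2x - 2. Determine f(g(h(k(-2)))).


24


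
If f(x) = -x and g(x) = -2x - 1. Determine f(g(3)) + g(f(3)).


f(g(3)) = 7
g(f(3)) = 5
Sum = 12

12


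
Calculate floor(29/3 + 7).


29/3 = 9.6667
9.6667 + 7 = 16.6667
floor(16.6667) = 16

16


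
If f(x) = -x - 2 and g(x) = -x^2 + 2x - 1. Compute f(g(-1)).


2


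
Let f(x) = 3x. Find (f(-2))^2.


f(-2) = -6
(-6)^2 = 36

36


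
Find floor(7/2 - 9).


7/2 = 3.5
3.5 - 9 = -5.5
floor(-5.5) = -6

-6


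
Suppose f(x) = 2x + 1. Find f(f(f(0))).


f(0) = 1
f(1) = 3
f(3) = 7

7


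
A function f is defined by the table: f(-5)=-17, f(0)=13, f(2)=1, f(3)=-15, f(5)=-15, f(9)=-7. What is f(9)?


-7


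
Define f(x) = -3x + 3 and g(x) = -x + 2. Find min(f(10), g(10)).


-27


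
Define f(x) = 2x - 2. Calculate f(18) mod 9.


7


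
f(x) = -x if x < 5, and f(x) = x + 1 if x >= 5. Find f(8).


8 satisfies x >= 5
f(8) = 9

9


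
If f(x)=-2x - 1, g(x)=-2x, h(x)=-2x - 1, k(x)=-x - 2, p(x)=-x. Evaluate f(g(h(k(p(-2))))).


27


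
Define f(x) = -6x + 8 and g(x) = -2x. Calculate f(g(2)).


32


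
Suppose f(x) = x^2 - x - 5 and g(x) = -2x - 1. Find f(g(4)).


g(4) = -9
f(-9) = 1*(-9)^2 - 1*(-9) - 5 = 85

85


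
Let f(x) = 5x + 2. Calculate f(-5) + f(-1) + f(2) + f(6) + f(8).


f(-5) = -23
f(-1) = -3
f(2) = 12
f(6) = 32
f(8) = 42
Sum = 60

60


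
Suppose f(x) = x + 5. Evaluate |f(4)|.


f(4) = 9
|9| = 9

9


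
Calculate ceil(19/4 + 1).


19/4 = 4.75
4.75 + 1 = 5.75
ceil(5.75) = 6

6


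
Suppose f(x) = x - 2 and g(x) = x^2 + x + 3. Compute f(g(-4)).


g(-4) = 15
f(15) = 13

13


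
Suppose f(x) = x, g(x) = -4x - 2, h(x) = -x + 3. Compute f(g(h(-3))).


h(-3) = 6
g(6) = -26
f(-26) = -26

-26


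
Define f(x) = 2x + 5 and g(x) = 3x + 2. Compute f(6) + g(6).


f(6) = 17
g(6) = 20
Sum = 37

37


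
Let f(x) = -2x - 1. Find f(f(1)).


5


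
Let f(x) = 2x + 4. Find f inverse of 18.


Solve 2x + 4 = 18
x = (18 - 4) / 2 = 7

7


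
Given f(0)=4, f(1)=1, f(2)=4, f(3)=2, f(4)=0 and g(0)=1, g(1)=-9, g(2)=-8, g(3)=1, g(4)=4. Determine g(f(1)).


f(1) = 1
g(1) = -9

-9


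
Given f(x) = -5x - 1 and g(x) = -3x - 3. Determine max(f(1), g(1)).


f(1) = -6
g(1) = -6
max = -6

-6


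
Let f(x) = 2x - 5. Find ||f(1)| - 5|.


f(1) = -3
|-3| = 3
|3 - 5| = 2

2


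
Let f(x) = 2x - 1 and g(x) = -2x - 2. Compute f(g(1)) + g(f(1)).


f(g(1)) = -9
g(f(1)) = -4
Sum = -13

-13


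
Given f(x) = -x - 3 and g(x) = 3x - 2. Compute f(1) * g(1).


-4


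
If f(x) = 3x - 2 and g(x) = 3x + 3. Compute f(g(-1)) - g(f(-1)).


f(g(-1)) = -2
g(f(-1)) = -12
Difference = 10

10


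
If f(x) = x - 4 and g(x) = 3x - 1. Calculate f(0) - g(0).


f(0) = -4
g(0) = -1
Difference = -3

-3


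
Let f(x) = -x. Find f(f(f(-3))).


f(-3) = 3
f(3) = -3
f(-3) = 3

3


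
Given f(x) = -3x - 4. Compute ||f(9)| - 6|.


f(9) = -31
|-31| = 31
|31 - 6| = 25

25


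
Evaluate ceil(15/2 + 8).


15/2 = 7.5
7.5 + 8 = 15.5
ceil(15.5) = 16

16


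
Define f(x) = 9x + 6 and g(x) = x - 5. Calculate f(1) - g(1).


f(1) = 15
g(1) = -4
Difference = 19

19


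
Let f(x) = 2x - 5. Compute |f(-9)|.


f(-9) = -23
|-23| = 23

23


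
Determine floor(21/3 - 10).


-3


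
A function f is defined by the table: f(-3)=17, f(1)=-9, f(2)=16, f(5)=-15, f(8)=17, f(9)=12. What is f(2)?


Reading from the table at x = 2

16


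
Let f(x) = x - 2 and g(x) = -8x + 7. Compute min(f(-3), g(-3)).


-5


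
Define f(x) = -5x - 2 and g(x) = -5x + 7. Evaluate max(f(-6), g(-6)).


37


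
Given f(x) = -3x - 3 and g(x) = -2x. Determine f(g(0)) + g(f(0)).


f(g(0)) = -3
g(f(0)) = 6
Sum = 3

3


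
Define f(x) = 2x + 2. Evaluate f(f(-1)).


2


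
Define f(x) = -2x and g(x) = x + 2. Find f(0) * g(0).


f(0) = 0
g(0) = 2
Product = 0

0


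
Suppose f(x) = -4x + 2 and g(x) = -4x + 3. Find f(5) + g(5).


f(5) = -18
g(5) = -17
Sum = -35

-35


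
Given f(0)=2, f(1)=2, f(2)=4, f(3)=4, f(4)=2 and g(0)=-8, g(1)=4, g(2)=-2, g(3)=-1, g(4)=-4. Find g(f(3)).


f(3) = 4
g(4) = -4

-4


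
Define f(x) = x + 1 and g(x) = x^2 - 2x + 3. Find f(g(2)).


g(2) = 3
f(3) = 4

4


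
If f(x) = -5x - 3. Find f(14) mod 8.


f(14) = -73
-73 mod 8 = 7

7


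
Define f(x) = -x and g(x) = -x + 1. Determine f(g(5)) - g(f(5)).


f(g(5)) = 4
g(f(5)) = 6
Difference = -2

-2


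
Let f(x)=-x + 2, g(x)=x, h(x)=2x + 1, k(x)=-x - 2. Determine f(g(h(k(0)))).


k(0) = -2
h(-2) = -3
g(-3) = -3
f(-3) = 5

5


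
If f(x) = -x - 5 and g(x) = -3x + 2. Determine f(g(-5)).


g(-5) = 17
f(17) = -22

-22


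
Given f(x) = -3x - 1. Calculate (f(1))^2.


f(1) = -4
(-4)^2 = 16

16


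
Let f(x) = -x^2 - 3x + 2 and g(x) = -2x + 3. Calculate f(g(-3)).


-106


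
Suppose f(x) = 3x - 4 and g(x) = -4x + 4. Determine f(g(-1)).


g(-1) = 8
f(8) = 20

20


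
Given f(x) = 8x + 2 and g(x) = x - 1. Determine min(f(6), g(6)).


f(6) = 50
g(6) = 5
min = 5

5


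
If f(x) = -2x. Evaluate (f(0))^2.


f(0) = 0
(0)^2 = 0

0


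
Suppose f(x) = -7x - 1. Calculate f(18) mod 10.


f(18) = -127
-127 mod 10 = 3

3


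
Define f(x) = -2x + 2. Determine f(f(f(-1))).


14


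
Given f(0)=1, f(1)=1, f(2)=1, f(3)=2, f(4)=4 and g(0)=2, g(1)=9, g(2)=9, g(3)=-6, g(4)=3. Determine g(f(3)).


9


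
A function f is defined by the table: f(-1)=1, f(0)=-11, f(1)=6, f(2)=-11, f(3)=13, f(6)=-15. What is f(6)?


-15


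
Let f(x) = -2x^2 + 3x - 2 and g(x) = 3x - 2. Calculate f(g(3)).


g(3) = 7
f(7) = (-2)*(7)^2 + 3*(7) - 2 = -79

-79


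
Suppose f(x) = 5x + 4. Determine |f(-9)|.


f(-9) = -41
|-41| = 41

41


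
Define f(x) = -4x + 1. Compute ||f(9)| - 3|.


f(9) = -35
|-35| = 35
|35 - 3| = 32

32


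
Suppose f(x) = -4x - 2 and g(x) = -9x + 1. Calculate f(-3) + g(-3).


f(-3) = 10
g(-3) = 28
Sum = 38

38


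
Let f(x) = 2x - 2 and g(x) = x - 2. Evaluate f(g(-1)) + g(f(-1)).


f(g(-1)) = -8
g(f(-1)) = -6
Sum = -14

-14


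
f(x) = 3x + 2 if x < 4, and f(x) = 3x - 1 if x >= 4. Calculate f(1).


1 satisfies x < 4
f(1) = 5

5


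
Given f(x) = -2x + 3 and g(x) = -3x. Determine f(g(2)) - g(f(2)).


12


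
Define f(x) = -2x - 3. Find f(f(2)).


f(2) = -7
f(-7) = 11

11


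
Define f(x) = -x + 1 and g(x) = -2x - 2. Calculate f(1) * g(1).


f(1) = 0
g(1) = -4
Product = 0

0


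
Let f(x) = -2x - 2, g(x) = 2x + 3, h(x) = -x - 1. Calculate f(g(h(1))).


h(1) = -2
g(-2) = -1
f(-1) = 0

0


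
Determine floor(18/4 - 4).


18/4 = 4.5
4.5 - 4 = 0.5
floor(0.5) = 0

0


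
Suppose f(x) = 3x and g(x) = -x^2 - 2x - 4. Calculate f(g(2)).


-36


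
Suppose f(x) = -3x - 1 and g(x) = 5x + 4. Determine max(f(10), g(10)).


f(10) = -31
g(10) = 54
max = 54

54


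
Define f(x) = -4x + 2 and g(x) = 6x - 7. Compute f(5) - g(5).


f(5) = -18
g(5) = 23
Difference = -41

-41


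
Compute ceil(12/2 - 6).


12/2 = 6
6 - 6 = 0
ceil(0) = 0

0


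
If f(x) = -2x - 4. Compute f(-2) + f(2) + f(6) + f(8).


f(-2) = 0
f(2) = -8
f(6) = -16
f(8) = -20
Sum = -44

-44


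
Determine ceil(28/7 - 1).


28/7 = 4
4 - 1 = 3
ceil(3) = 3

3


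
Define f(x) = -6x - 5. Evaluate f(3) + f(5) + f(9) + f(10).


f(3) = -23
f(5) = -35
f(9) = -59
f(10) = -65
Sum = -182

-182


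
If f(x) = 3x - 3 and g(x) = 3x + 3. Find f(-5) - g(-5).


-6


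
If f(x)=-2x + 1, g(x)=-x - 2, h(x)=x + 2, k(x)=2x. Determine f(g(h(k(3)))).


21


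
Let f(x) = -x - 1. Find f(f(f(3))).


f(3) = -4
f(-4) = 3
f(3) = -4

-4


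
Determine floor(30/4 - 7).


30/4 = 7.5
7.5 - 7 = 0.5
floor(0.5) = 0

0


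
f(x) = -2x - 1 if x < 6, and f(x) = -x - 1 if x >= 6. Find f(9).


9 satisfies x >= 6
f(9) = -10

-10


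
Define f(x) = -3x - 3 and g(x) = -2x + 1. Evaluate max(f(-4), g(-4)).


f(-4) = 9
g(-4) = 9
max = 9

9


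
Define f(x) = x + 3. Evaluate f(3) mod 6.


f(3) = 6
6 mod 6 = 0

0


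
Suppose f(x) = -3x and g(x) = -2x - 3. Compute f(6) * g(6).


f(6) = -18
g(6) = -15
Product = 270

270


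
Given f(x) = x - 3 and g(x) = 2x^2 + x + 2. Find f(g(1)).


g(1) = 5
f(5) = 2

2


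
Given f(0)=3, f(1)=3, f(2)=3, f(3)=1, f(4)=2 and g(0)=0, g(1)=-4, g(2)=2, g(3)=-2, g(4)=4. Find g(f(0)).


f(0) = 3
g(3) = -2

-2


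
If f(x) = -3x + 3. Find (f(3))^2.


f(3) = -6
(-6)^2 = 36

36


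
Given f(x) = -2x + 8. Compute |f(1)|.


6


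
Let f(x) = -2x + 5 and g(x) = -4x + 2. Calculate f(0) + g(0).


f(0) = 5
g(0) = 2
Sum = 7

7


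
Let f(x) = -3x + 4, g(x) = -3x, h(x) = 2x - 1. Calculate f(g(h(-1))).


h(-1) = -3
g(-3) = 9
f(9) = -23

-23


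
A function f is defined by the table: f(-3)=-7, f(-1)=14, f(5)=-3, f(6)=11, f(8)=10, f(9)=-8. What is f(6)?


Reading from the table at x = 6

11


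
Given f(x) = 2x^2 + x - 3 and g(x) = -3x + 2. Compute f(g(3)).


g(3) = -7
f(-7) = 2*(-7)^2 + 1*(-7) - 3 = 88

88


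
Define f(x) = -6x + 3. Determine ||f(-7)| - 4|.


f(-7) = 45
|45| = 45
|45 - 4| = 41

41


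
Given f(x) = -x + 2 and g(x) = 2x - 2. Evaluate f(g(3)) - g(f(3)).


2


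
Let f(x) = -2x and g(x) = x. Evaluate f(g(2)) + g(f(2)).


f(g(2)) = -4
g(f(2)) = -4
Sum = -8

-8


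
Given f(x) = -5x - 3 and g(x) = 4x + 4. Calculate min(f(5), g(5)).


f(5) = -28
g(5) = 24
min = -28

-28


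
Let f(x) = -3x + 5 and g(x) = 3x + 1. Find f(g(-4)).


g(-4) = -11
f(-11) = 38

38


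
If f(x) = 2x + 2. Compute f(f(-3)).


f(-3) = -4
f(-4) = -6

-6


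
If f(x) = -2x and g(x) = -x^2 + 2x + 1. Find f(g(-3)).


28


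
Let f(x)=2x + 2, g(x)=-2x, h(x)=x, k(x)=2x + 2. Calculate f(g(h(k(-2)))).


k(-2) = -2
h(-2) = -2
g(-2) = 4
f(4) = 10

10


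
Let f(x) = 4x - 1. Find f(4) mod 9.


6


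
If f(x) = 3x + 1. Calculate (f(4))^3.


2197


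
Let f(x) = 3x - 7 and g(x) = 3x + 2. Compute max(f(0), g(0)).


f(0) = -7
g(0) = 2
max = 2

2


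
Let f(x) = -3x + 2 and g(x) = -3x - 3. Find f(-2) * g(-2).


f(-2) = 8
g(-2) = 3
Product = 24

24


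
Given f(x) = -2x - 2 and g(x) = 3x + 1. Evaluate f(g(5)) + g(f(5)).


f(g(5)) = -34
g(f(5)) = -35
Sum = -69

-69


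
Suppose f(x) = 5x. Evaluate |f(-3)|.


15


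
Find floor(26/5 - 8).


26/5 = 5.2
5.2 - 8 = -2.8
floor(-2.8) = -3

-3


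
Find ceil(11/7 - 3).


11/7 = 1.5714
1.5714 - 3 = -1.4286
ceil(-1.4286) = -1

-1


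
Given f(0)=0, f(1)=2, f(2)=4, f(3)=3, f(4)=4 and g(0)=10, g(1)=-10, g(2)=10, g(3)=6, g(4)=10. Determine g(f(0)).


f(0) = 0
g(0) = 10

10


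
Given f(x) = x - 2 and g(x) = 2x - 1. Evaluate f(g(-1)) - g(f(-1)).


f(g(-1)) = -5
g(f(-1)) = -7
Difference = 2

2


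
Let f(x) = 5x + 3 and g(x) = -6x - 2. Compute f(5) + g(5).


f(5) = 28
g(5) = -32
Sum = -4

-4


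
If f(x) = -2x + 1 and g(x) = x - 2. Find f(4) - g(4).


-9


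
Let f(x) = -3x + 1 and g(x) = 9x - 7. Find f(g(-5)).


157


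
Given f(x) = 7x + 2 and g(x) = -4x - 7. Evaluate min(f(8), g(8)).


f(8) = 58
g(8) = -39
min = -39

-39


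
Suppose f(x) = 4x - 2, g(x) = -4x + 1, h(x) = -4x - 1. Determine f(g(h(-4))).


-238


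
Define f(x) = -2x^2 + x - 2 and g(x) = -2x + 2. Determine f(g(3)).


-38


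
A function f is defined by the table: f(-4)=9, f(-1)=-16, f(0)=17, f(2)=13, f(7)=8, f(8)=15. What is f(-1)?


Reading from the table at x = -1

-16


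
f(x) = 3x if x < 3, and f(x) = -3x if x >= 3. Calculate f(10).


10 satisfies x >= 3
f(10) = -30

-30


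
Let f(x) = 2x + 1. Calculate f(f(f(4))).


f(4) = 9
f(9) = 19
f(19) = 39

39


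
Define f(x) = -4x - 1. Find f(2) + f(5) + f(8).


-63


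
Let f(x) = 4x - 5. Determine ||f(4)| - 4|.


f(4) = 11
|11| = 11
|11 - 4| = 7

7


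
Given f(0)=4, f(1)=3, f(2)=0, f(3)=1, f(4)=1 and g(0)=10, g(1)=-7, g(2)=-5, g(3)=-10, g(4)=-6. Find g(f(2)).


f(2) = 0
g(0) = 10

10


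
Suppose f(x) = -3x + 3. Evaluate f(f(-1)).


f(-1) = 6
f(6) = -15

-15
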